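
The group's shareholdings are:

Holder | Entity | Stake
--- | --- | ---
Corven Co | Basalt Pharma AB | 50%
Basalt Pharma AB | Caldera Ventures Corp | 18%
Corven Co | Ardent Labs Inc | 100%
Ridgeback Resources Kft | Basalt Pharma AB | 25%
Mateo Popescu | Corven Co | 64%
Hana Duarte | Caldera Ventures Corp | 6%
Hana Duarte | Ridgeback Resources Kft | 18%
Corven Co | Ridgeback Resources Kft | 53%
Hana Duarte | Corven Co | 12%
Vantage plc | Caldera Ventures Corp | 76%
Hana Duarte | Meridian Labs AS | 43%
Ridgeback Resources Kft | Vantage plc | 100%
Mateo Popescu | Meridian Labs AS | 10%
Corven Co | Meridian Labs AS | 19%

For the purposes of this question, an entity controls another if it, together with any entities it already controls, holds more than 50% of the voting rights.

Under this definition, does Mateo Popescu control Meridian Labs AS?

No

Mateo holds 64% of Corven, so Mateo controls Corven.
Corven holds 53% of Ridgeback, so Mateo controls Ridgeback.
Corven and Ridgeback together hold 50% + 25% = 75% of Basalt, so Mateo controls Basalt.
Ridgeback holds 100% of Vantage, so Mateo controls Vantage.
Corven holds 100% of Ardent, so Mateo controls Ardent.
Vantage and Basalt together hold 76% + 18% = 94% of Caldera, so Mateo controls Caldera.
In Meridian, Mateo's side holds only 10% + 19% = 29%, not > 50%.
So Mateo does not control Meridian.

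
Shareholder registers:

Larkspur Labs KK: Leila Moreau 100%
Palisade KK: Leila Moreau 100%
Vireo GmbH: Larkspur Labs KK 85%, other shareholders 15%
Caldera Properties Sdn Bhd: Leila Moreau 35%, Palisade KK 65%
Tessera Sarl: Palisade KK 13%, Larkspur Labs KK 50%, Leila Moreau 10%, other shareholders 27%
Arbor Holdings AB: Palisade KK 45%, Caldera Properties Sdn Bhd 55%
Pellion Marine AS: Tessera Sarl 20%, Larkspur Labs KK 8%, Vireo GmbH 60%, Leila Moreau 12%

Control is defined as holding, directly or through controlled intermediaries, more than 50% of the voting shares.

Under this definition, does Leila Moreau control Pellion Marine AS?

Leila holds 100% of Palisade, so Leila controls Palisade.
Leila holds 100% of Larkspur, so Leila controls Larkspur.
Palisade and Larkspur and Leila together hold 13% + 50% + 10% = 73% of Tessera, so Leila controls Tessera.
Larkspur holds 85% of Vireo, so Leila controls Vireo.
Tessera and Larkspur and Vireo and Leila together hold 20% + 8% + 60% + 12% = 100% of Pellion, so Leila controls Pellion.

Yes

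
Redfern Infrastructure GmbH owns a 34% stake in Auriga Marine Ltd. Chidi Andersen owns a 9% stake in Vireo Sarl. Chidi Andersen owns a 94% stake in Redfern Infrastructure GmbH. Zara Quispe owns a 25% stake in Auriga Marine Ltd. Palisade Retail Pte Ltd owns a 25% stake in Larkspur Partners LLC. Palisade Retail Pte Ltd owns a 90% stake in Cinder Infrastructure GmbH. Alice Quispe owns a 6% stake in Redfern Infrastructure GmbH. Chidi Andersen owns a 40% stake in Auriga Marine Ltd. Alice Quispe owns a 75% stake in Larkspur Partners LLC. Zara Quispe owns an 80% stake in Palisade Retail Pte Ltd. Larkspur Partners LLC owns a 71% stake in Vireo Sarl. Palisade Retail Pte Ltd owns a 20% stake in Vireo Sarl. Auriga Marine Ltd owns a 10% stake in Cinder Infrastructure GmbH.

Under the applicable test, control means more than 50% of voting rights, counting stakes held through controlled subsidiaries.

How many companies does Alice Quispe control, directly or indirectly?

Alice holds 75% of Larkspur, so Alice controls Larkspur.
Larkspur holds 71% of Vireo, so Alice controls Vireo.
No other company's threshold is met.
Alice controls 2 companies.

2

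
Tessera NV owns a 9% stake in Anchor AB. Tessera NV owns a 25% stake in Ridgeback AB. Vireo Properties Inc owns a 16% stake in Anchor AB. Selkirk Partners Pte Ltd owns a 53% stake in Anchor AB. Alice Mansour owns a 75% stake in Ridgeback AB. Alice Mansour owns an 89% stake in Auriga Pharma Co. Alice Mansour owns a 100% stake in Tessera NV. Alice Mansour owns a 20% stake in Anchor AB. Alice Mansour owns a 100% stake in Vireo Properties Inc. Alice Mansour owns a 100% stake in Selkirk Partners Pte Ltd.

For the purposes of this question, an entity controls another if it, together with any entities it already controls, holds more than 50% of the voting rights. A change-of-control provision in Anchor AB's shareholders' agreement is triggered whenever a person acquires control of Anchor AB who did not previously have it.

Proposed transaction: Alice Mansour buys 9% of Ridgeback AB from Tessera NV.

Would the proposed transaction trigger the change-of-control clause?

The purchase adds only to Alice's holdings (Tessera's stake shrinks), so Alice is the only person who could newly come to control Anchor.
Alice holds 100% of Tessera, so Alice controls Tessera.
Alice holds 100% of Selkirk, so Alice controls Selkirk.
Alice holds 100% of Vireo, so Alice controls Vireo.
Selkirk and Tessera and Alice and Vireo together hold 53% + 9% + 20% + 16% = 98% of Anchor, so Alice controls Anchor.
So Alice already controls Anchor before the transaction.
After the purchase, Alice's direct stake in Ridgeback rises to 75% + 9% = 84%, and Tessera's stake falls to 16%.
Alice controlled Anchor already, so this is not a new person acquiring control; every other person's position is unchanged or reduced.
No new person acquires control, so the clause is not triggered.

No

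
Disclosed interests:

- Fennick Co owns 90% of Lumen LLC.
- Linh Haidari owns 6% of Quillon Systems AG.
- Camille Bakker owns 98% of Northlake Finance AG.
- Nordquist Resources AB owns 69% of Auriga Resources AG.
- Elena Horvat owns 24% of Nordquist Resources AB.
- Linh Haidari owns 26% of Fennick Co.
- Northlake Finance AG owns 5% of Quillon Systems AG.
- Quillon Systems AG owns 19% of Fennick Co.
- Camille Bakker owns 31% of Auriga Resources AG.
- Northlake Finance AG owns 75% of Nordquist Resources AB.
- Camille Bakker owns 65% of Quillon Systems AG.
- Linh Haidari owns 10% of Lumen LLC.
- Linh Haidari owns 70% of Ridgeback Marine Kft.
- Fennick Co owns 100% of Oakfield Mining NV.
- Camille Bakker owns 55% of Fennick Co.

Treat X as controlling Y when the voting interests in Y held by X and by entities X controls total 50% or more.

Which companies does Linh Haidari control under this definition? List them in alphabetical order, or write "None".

Ridgeback Marine Kft

Linh holds 70% of Ridgeback, so Linh controls Ridgeback.
No other company's threshold is met.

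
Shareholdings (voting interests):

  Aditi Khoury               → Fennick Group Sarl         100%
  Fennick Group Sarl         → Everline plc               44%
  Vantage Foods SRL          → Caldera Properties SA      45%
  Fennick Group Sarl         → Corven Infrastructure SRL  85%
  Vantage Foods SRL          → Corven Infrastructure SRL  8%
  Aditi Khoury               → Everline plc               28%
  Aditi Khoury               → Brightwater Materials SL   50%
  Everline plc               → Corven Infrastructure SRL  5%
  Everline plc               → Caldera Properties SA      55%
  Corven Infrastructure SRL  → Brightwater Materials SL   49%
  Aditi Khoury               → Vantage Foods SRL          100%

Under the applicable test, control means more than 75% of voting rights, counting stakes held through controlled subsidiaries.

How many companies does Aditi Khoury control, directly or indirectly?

Aditi holds 100% of Fennick, so Aditi controls Fennick.
Aditi holds 100% of Vantage, so Aditi controls Vantage.
Vantage and Fennick together hold 8% + 85% = 93% of Corven, so Aditi controls Corven.
Aditi and Corven together hold 50% + 49% = 99% of Brightwater, so Aditi controls Brightwater.
No other company's threshold is met.
Aditi controls 4 companies.

4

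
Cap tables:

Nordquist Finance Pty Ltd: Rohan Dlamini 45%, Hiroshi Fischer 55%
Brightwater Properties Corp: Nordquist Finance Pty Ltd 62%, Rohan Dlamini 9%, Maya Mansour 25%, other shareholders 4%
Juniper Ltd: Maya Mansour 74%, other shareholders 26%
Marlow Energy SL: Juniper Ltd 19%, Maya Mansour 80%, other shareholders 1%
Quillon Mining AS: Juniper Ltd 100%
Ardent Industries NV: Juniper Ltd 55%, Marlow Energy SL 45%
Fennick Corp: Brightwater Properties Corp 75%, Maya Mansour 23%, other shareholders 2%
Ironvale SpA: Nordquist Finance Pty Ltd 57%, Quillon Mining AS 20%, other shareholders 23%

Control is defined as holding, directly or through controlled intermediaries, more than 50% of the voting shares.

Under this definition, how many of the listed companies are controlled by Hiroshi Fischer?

Hiroshi holds 55% of Nordquist, so Hiroshi controls Nordquist.
Nordquist holds 62% of Brightwater, so Hiroshi controls Brightwater.
Brightwater holds 75% of Fennick, so Hiroshi controls Fennick.
Nordquist holds 57% of Ironvale, so Hiroshi controls Ironvale.
No other company's threshold is met.
Hiroshi controls 4 companies.

4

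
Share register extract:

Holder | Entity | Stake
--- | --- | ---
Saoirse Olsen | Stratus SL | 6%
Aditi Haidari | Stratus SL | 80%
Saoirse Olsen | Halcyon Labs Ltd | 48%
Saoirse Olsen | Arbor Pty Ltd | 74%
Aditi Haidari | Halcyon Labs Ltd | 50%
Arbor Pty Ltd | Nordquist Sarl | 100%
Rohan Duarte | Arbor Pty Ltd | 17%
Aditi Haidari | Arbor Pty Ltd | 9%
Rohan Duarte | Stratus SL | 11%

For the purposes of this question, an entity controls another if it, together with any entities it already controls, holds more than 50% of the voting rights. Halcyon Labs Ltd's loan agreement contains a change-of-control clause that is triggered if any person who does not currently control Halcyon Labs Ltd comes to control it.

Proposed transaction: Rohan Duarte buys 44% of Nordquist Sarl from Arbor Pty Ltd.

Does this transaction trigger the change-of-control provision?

The purchase adds only to Rohan's holdings (Arbor's stake shrinks), so Rohan is the only person who could newly come to control Halcyon.
Rohan's largest direct stake is 17% in Arbor, which does not meet the threshold, so Rohan controls no company.
Neither Rohan nor any entity Rohan controls holds any voting interest in Halcyon.
So before the transaction, Rohan does not control Halcyon.
After the purchase, Rohan holds 44% of Nordquist directly, and Arbor's stake falls to 56%.
Rohan's side now holds 44% of Nordquist, not > 50%, so Rohan still does not control Nordquist.
After the transaction, neither Rohan nor any entity Rohan controls holds a voting interest in Halcyon, so Rohan still does not control it.
No new person acquires control, so the clause is not triggered.

No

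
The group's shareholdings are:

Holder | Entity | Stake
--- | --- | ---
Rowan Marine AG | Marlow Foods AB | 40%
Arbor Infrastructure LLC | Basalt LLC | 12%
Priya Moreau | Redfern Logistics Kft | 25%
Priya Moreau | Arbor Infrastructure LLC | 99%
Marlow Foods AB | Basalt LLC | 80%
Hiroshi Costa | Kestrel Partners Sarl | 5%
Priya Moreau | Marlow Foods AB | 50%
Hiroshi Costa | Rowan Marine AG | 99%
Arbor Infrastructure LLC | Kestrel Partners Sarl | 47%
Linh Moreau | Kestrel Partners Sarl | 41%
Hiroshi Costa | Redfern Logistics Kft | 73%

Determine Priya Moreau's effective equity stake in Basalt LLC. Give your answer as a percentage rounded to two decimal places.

51.88%

Priya reaches Basalt along 2 paths.
Via Marlow: 50% × 80% = 40%.
Via Arbor: 99% × 12% = 11.88%.
Total: 40% + 11.88% = 51.88%.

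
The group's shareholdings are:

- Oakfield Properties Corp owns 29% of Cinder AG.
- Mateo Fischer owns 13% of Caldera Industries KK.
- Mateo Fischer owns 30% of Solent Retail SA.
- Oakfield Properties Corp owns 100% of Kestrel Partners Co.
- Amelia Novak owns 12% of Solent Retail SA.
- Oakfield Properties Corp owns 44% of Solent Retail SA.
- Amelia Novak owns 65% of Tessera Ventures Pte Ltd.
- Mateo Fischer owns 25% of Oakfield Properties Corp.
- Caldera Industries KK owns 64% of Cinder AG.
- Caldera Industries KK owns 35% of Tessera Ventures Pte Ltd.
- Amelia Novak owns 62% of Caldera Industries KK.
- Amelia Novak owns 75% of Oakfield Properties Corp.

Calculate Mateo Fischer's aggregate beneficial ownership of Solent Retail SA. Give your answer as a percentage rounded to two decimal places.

Mateo reaches Solent along 2 paths.
Direct stake: 30% = 30%.
Via Oakfield: 25% × 44% = 11%.
Total: 30% + 11% = 41%.
Rounded: 41.00%.

41.00%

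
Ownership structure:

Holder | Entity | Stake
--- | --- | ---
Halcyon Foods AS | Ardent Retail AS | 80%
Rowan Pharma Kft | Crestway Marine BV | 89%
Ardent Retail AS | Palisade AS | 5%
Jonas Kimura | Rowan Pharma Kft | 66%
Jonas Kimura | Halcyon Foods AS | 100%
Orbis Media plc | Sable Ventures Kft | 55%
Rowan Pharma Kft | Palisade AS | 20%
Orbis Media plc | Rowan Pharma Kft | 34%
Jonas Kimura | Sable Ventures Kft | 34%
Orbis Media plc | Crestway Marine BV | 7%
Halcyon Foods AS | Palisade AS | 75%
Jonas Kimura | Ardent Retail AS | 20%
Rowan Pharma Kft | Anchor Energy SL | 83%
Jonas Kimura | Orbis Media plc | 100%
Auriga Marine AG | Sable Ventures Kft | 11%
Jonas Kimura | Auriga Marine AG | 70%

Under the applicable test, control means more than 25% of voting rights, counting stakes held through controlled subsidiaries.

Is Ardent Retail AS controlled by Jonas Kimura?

Yes

Jonas holds 100% of Halcyon, so Jonas controls Halcyon.
Halcyon and Jonas together hold 80% + 20% = 100% of Ardent, so Jonas controls Ardent.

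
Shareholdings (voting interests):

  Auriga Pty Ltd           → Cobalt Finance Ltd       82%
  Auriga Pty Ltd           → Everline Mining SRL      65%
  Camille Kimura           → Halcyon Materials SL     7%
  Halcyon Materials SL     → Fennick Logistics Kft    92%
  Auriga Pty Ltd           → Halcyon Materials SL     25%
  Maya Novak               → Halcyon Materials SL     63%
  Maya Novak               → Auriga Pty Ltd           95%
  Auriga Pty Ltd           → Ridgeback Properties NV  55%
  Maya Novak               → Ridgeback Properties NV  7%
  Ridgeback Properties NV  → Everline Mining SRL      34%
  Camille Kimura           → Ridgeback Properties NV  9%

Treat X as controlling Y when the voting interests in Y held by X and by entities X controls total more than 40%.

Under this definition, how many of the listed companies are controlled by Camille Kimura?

0

Camille's largest direct stake is 9% in Ridgeback, which does not meet the threshold.
Camille controls 0 companies.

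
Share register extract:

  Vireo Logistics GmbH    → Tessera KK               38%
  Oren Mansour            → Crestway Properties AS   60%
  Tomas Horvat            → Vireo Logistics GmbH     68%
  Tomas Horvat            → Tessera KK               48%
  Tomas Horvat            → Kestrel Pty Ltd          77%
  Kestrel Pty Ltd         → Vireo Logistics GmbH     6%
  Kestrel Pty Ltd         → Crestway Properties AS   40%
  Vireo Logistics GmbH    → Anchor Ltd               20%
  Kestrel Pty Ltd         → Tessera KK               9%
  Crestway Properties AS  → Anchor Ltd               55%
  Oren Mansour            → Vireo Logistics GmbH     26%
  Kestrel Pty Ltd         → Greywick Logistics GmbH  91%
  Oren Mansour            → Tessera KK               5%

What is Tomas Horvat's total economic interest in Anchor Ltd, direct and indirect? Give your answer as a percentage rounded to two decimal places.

31.46%

Tomas reaches Anchor along 3 paths.
Via Vireo: 68% × 20% = 13.6%.
Via Kestrel → Vireo: 77% × 6% × 20% = 0.924%.
Via Kestrel → Crestway: 77% × 40% × 55% = 16.94%.
Total: 13.6% + 0.924% + 16.94% = 31.464%.
Rounded: 31.46%.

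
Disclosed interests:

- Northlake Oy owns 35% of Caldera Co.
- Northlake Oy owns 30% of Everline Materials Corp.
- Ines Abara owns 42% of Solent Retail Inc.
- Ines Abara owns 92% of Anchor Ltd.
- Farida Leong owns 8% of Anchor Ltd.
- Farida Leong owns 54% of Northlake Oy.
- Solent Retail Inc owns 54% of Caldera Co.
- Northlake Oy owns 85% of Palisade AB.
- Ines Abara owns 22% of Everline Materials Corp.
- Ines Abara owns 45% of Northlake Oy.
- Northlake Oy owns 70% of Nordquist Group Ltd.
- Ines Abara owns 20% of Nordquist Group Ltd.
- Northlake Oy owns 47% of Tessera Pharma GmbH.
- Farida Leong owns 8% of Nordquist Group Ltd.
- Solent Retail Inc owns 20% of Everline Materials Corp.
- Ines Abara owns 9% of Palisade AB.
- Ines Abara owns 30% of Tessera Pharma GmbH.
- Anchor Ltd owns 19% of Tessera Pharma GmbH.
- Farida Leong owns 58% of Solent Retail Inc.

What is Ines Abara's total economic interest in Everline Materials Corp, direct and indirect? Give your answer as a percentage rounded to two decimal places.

43.90%

Ines reaches Everline along 3 paths.
Direct stake: 22% = 22%.
Via Solent: 42% × 20% = 8.4%.
Via Northlake: 45% × 30% = 13.5%.
Total: 22% + 8.4% + 13.5% = 43.9%.
Rounded: 43.90%.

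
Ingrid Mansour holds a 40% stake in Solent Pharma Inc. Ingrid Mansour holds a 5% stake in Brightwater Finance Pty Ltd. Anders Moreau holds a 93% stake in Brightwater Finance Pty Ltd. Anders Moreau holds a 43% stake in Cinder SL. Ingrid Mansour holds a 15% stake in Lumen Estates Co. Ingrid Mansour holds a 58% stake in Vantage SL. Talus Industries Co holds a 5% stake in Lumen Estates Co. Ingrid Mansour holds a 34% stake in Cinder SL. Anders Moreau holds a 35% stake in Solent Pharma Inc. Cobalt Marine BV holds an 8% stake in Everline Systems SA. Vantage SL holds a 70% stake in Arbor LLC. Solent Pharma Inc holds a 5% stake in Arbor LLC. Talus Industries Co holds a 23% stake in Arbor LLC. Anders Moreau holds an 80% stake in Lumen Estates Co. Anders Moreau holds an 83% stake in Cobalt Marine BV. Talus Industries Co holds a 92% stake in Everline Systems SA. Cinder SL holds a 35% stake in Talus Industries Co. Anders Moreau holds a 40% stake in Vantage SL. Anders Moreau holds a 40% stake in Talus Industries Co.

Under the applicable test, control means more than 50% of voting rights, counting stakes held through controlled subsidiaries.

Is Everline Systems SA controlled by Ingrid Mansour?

Ingrid holds 58% of Vantage, so Ingrid controls Vantage.
Vantage holds 70% of Arbor, so Ingrid controls Arbor.
Neither Ingrid nor any entity Ingrid controls holds any voting interest in Everline.
So Ingrid does not control Everline.

No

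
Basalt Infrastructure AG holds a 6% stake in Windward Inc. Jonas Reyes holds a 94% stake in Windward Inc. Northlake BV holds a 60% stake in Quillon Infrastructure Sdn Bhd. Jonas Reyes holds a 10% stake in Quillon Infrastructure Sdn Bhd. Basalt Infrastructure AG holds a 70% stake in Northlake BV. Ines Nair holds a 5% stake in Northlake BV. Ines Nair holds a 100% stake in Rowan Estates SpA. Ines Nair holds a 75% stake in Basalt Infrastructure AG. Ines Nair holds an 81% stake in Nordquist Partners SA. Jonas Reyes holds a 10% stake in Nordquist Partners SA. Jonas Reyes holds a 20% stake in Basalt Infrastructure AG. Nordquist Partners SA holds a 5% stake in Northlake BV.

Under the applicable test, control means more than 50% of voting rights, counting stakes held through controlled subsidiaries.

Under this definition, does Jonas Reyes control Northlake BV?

Jonas holds 94% of Windward, so Jonas controls Windward.
Neither Jonas nor any entity Jonas controls holds any voting interest in Northlake.
So Jonas does not control Northlake.

No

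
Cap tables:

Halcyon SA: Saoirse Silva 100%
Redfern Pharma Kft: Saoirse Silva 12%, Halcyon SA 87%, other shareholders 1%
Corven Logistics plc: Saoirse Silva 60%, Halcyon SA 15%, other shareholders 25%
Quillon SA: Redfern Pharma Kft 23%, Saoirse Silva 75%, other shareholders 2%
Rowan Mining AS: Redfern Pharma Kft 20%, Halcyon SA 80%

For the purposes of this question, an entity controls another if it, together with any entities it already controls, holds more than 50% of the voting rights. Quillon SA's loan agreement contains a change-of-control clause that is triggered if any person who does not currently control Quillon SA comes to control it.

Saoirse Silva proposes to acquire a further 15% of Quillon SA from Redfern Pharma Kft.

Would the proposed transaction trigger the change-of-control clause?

The purchase adds only to Saoirse's holdings (Redfern's stake shrinks), so Saoirse is the only person who could newly come to control Quillon.
Saoirse holds 100% of Halcyon, so Saoirse controls Halcyon.
Saoirse and Halcyon together hold 12% + 87% = 99% of Redfern, so Saoirse controls Redfern.
Redfern and Saoirse together hold 23% + 75% = 98% of Quillon, so Saoirse controls Quillon.
So Saoirse already controls Quillon before the transaction.
After the purchase, Saoirse's direct stake in Quillon rises to 75% + 15% = 90%, and Redfern's stake falls to 8%.
Saoirse controlled Quillon already, so this is not a new person acquiring control; every other person's position is unchanged or reduced.
No new person acquires control, so the clause is not triggered.

No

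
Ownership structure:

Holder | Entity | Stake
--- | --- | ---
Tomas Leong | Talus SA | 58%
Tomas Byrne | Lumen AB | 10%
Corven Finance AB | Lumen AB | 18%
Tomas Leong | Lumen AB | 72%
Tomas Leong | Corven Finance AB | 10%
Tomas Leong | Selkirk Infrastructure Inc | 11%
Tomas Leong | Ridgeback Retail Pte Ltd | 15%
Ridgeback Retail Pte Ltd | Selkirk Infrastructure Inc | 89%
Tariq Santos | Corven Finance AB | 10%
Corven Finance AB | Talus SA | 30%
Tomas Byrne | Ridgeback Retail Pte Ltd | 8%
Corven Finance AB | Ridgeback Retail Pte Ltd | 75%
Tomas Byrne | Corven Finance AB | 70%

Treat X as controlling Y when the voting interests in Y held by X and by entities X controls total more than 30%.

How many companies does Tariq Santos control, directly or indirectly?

Tariq's largest direct stake is 10% in Corven, which does not meet the threshold.
Tariq controls 0 companies.

0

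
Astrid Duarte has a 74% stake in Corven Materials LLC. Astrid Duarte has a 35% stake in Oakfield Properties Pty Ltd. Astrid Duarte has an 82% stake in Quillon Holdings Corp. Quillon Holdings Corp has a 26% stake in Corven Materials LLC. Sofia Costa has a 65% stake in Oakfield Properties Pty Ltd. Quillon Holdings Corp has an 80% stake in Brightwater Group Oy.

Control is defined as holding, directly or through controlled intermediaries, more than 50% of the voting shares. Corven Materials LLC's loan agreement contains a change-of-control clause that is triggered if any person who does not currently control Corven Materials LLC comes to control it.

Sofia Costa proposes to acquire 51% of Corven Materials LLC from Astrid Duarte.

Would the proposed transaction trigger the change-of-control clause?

Yes

The purchase adds only to Sofia's holdings (Astrid's stake shrinks), so Sofia is the only person who could newly come to control Corven.
Sofia holds 65% of Oakfield, so Sofia controls Oakfield.
Neither Sofia nor any entity Sofia controls holds any voting interest in Corven.
So before the transaction, Sofia does not control Corven.
After the purchase, Sofia holds 51% of Corven directly, and Astrid's stake falls to 23%.
Sofia holds 51% of Corven, so Sofia controls Corven.
Sofia did not control Corven before and does after, so the clause is triggered.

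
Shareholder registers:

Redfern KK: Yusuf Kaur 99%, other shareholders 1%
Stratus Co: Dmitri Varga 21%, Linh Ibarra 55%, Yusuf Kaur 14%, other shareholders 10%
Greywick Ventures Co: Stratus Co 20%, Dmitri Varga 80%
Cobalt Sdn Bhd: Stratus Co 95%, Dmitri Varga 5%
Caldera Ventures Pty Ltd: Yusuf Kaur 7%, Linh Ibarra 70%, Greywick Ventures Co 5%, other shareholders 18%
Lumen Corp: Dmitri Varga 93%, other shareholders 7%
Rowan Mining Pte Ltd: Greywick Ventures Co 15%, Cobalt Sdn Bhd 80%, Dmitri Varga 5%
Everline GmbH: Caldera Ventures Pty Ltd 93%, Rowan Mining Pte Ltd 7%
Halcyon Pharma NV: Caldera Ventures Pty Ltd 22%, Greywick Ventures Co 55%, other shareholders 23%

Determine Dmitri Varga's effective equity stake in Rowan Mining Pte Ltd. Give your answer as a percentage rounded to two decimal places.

37.59%

Dmitri reaches Rowan along 5 paths.
Via Stratus → Greywick: 21% × 20% × 15% = 0.63%.
Via Greywick: 80% × 15% = 12%.
Via Stratus → Cobalt: 21% × 95% × 80% = 15.96%.
Via Cobalt: 5% × 80% = 4%.
Direct stake: 5% = 5%.
Total: 0.63% + 12% + 15.96% + 4% + 5% = 37.59%.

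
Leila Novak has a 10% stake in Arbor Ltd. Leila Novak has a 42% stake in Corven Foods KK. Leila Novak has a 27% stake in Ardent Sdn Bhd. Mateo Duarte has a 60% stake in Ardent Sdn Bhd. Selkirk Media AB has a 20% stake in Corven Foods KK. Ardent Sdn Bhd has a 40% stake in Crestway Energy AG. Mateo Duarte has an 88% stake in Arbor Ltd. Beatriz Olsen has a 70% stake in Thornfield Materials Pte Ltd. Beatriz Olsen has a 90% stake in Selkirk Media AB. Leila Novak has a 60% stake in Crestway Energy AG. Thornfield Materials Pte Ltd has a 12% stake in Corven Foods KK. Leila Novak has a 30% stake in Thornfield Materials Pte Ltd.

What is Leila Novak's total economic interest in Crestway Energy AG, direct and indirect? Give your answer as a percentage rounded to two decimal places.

Leila reaches Crestway along 2 paths.
Via Ardent: 27% × 40% = 10.8%.
Direct stake: 60% = 60%.
Total: 10.8% + 60% = 70.8%.
Rounded: 70.80%.

70.80%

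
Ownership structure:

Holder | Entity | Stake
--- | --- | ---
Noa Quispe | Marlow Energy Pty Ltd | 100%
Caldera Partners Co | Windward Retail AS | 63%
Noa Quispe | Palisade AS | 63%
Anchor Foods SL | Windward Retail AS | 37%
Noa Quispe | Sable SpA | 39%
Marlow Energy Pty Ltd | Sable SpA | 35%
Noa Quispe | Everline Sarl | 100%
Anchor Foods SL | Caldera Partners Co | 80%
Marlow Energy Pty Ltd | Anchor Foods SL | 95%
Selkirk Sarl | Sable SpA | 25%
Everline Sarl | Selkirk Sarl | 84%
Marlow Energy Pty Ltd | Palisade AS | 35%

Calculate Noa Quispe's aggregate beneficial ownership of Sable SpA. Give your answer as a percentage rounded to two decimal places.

Noa reaches Sable along 3 paths.
Direct stake: 39% = 39%.
Via Everline → Selkirk: 100% × 84% × 25% = 21%.
Via Marlow: 100% × 35% = 35%.
Total: 39% + 21% + 35% = 95%.
Rounded: 95.00%.

95.00%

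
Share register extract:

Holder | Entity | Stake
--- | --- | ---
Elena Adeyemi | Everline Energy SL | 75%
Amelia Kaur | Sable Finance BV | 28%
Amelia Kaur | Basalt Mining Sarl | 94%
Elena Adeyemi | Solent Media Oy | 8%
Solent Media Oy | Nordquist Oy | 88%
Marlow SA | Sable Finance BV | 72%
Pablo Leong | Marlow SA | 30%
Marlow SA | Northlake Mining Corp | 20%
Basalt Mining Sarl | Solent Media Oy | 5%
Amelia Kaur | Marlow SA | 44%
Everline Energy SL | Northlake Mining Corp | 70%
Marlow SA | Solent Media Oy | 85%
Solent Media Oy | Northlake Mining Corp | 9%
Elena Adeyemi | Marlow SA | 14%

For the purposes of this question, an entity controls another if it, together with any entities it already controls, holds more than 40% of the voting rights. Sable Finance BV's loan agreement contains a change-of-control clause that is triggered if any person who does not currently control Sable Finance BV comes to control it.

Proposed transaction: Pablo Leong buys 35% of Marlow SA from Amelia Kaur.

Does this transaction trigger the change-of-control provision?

The purchase adds only to Pablo's holdings (Amelia's stake shrinks), so Pablo is the only person who could newly come to control Sable.
Pablo's largest direct stake is 30% in Marlow, which does not meet the threshold, so Pablo controls no company.
Neither Pablo nor any entity Pablo controls holds any voting interest in Sable.
So before the transaction, Pablo does not control Sable.
After the purchase, Pablo's direct stake in Marlow rises to 30% + 35% = 65%, and Amelia's stake falls to 9%.
Pablo holds 65% of Marlow, so Pablo controls Marlow.
Marlow holds 72% of Sable, so Pablo controls Sable.
Pablo did not control Sable before and does after, so the clause is triggered.

Yes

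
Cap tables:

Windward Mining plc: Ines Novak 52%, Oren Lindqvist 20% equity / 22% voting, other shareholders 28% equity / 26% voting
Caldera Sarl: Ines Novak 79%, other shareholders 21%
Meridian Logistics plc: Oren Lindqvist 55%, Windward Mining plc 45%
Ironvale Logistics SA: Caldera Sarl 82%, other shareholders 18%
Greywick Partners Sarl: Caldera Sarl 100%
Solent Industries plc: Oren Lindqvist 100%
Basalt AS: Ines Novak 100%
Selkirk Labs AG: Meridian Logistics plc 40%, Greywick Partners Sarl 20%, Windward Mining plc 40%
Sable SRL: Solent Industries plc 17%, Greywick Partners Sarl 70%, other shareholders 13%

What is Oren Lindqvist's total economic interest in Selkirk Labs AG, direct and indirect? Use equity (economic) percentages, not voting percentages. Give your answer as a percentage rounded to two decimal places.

33.60%

Oren reaches Selkirk along 3 paths.
Via Meridian: 55% × 40% = 22%.
Via Windward → Meridian: 20% × 45% × 40% = 3.6%.
Via Windward: 20% × 40% = 8%.
Total: 22% + 3.6% + 8% = 33.6%.
Rounded: 33.60%.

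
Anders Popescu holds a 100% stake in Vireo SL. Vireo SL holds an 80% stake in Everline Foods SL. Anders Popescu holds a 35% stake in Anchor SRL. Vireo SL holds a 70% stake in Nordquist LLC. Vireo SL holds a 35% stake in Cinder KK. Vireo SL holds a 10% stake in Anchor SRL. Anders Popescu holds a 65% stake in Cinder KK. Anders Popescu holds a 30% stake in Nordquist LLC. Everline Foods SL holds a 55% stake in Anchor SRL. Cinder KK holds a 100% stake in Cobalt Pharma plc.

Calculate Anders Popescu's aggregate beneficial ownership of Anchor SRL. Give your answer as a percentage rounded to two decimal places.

89.00%

Anders reaches Anchor along 3 paths.
Via Vireo: 100% × 10% = 10%.
Via Vireo → Everline: 100% × 80% × 55% = 44%.
Direct stake: 35% = 35%.
Total: 10% + 44% + 35% = 89%.
Rounded: 89.00%.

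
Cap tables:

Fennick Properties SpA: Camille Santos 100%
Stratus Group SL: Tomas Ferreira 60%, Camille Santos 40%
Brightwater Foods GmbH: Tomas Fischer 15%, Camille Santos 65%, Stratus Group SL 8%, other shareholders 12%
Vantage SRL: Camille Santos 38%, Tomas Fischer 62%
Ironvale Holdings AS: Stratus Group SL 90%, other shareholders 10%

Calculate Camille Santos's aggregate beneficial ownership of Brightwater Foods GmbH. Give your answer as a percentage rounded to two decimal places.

Camille reaches Brightwater along 2 paths.
Direct stake: 65% = 65%.
Via Stratus: 40% × 8% = 3.2%.
Total: 65% + 3.2% = 68.2%.
Rounded: 68.20%.

68.20%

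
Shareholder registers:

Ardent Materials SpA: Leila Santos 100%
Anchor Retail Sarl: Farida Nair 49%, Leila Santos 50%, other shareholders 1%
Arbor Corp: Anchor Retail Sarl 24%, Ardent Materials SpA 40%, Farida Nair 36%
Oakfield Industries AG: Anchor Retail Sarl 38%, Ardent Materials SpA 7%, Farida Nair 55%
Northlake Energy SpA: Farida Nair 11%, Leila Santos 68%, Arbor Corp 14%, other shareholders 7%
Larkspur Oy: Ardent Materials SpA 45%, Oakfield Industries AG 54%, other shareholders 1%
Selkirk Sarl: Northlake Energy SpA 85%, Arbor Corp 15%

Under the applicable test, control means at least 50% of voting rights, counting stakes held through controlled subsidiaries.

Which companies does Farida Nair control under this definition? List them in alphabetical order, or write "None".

Larkspur Oy, Oakfield Industries AG

Farida holds 55% of Oakfield, so Farida controls Oakfield.
Oakfield holds 54% of Larkspur, so Farida controls Larkspur.
No other company's threshold is met.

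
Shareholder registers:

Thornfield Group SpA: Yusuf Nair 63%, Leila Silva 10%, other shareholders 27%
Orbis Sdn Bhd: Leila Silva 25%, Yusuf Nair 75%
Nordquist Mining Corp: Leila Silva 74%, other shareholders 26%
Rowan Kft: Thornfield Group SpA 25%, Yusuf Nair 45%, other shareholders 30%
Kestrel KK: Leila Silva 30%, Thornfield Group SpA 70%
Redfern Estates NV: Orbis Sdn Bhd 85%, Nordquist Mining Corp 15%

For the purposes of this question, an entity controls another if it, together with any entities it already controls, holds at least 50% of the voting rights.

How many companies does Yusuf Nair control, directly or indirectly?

Yusuf holds 63% of Thornfield, so Yusuf controls Thornfield.
Yusuf holds 75% of Orbis, so Yusuf controls Orbis.
Thornfield and Yusuf together hold 25% + 45% = 70% of Rowan, so Yusuf controls Rowan.
Thornfield holds 70% of Kestrel, so Yusuf controls Kestrel.
Orbis holds 85% of Redfern, so Yusuf controls Redfern.
No other company's threshold is met.
Yusuf controls 5 companies.

5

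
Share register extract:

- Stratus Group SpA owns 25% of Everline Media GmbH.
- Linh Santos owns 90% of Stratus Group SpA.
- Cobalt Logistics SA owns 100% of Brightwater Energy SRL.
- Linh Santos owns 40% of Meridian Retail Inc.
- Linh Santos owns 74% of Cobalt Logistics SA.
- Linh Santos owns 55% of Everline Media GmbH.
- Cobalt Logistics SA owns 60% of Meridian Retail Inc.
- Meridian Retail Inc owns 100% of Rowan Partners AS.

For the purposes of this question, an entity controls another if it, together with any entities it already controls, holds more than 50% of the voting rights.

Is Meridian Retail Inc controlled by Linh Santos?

Yes

Linh holds 74% of Cobalt, so Linh controls Cobalt.
Linh and Cobalt together hold 40% + 60% = 100% of Meridian, so Linh controls Meridian.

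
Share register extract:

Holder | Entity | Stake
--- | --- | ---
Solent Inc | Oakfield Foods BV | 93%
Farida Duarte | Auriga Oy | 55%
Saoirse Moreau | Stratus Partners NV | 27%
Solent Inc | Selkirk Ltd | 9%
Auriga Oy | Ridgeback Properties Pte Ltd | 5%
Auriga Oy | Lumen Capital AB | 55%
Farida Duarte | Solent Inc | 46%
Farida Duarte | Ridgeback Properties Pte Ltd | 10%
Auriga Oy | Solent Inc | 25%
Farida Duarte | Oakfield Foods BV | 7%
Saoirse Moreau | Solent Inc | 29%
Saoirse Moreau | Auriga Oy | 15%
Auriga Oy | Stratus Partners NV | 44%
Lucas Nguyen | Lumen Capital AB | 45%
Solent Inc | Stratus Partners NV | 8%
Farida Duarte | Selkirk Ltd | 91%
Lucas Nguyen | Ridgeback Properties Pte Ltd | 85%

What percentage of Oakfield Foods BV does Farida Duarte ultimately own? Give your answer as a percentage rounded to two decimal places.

62.57%

Farida reaches Oakfield along 3 paths.
Via Auriga → Solent: 55% × 25% × 93% = 12.7875%.
Via Solent: 46% × 93% = 42.78%.
Direct stake: 7% = 7%.
Total: 12.7875% + 42.78% + 7% = 62.5675%.
Rounded: 62.57%.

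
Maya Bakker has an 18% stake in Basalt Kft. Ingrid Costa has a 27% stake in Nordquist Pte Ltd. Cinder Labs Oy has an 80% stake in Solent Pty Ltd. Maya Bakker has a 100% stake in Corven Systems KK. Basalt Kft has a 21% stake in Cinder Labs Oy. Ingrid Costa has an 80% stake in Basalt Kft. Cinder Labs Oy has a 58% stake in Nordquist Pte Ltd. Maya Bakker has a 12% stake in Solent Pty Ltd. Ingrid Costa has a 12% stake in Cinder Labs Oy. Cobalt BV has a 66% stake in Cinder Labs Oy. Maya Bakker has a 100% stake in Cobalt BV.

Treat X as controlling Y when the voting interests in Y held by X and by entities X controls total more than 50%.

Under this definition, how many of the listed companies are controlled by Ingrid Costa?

1

Ingrid holds 80% of Basalt, so Ingrid controls Basalt.
No other company's threshold is met.
Ingrid controls 1 company.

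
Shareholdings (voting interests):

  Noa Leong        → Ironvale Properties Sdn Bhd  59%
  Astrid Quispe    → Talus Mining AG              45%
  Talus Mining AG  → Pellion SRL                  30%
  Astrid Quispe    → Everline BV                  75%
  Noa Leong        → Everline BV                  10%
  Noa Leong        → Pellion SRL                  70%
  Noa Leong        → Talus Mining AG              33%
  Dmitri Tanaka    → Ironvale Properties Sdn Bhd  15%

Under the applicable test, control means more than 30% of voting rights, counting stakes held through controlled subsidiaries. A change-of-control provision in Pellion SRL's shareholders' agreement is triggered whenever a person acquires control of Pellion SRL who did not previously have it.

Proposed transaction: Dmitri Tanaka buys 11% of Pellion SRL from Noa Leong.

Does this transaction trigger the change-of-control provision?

The purchase adds only to Dmitri's holdings (Noa's stake shrinks), so Dmitri is the only person who could newly come to control Pellion.
Dmitri's largest direct stake is 15% in Ironvale, which does not meet the threshold, so Dmitri controls no company.
Neither Dmitri nor any entity Dmitri controls holds any voting interest in Pellion.
So before the transaction, Dmitri does not control Pellion.
After the purchase, Dmitri holds 11% of Pellion directly, and Noa's stake falls to 59%.
After the transaction, Dmitri's side holds 11% of Pellion, not > 30%, so Dmitri still does not control Pellion.
No new person acquires control, so the clause is not triggered.

No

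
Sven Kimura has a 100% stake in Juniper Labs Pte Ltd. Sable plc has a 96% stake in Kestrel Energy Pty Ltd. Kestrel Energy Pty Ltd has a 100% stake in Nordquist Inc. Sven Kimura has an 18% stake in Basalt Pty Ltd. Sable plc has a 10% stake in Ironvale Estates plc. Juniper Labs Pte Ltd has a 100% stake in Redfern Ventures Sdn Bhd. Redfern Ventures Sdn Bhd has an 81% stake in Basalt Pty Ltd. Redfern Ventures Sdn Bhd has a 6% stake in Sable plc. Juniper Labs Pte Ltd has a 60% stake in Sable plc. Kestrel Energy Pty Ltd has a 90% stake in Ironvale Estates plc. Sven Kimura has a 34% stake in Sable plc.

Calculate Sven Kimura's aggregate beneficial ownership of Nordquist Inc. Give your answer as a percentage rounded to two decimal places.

96.00%

Sven reaches Nordquist along 3 paths.
Via Sable → Kestrel: 34% × 96% × 100% = 32.64%.
Via Juniper → Redfern → Sable → Kestrel: 100% × 100% × 6% × 96% × 100% = 5.76%.
Via Juniper → Sable → Kestrel: 100% × 60% × 96% × 100% = 57.6%.
Total: 32.64% + 5.76% + 57.6% = 96%.
Rounded: 96.00%.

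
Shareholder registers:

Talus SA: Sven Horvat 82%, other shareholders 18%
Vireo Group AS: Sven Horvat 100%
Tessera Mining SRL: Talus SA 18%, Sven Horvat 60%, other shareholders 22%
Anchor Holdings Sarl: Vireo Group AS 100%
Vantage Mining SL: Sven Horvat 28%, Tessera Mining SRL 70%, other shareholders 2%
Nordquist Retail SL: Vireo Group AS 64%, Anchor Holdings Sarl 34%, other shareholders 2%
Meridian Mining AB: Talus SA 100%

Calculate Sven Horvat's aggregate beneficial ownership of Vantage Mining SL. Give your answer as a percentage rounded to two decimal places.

Sven reaches Vantage along 3 paths.
Direct stake: 28% = 28%.
Via Talus → Tessera: 82% × 18% × 70% = 10.332%.
Via Tessera: 60% × 70% = 42%.
Total: 28% + 10.332% + 42% = 80.332%.
Rounded: 80.33%.

80.33%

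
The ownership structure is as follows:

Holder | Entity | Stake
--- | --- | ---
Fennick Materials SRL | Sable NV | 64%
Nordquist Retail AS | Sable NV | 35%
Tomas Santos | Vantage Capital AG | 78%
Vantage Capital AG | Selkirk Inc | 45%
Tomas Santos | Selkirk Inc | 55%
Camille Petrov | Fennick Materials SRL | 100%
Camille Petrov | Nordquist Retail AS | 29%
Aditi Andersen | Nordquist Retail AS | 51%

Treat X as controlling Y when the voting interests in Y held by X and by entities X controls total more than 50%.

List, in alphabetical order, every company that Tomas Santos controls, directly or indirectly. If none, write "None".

Selkirk Inc, Vantage Capital AG

Tomas holds 78% of Vantage, so Tomas controls Vantage.
Tomas and Vantage together hold 55% + 45% = 100% of Selkirk, so Tomas controls Selkirk.
No other company's threshold is met.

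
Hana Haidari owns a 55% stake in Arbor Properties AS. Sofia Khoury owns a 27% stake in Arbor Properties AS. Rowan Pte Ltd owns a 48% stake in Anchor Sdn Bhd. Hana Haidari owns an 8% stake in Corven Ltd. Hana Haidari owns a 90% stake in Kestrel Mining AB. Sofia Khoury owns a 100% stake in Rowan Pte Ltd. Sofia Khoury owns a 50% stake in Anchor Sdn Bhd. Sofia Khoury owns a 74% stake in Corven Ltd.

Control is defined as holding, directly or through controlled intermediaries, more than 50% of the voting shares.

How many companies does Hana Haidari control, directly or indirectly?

2

Hana holds 55% of Arbor, so Hana controls Arbor.
Hana holds 90% of Kestrel, so Hana controls Kestrel.
No other company's threshold is met.
Hana controls 2 companies.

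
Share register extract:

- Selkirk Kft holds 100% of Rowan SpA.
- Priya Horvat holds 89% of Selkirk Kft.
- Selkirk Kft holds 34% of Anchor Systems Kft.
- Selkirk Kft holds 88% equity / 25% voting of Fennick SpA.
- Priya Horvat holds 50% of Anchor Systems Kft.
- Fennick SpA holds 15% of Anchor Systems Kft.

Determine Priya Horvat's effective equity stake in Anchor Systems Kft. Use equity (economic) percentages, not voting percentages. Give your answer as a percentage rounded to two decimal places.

Priya reaches Anchor along 3 paths.
Via Selkirk → Fennick: 89% × 88% × 15% = 11.748%.
Direct stake: 50% = 50%.
Via Selkirk: 89% × 34% = 30.26%.
Total: 11.748% + 50% + 30.26% = 92.008%.
Rounded: 92.01%.

92.01%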